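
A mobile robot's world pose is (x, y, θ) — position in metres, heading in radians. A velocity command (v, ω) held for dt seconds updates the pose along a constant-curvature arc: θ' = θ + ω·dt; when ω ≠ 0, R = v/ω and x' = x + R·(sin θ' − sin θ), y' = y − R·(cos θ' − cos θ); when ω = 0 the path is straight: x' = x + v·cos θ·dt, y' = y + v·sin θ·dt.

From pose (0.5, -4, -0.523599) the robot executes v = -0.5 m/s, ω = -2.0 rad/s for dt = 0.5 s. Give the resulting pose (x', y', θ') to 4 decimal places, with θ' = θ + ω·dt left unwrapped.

θ' = -0.5236 + -2.0·0.5 = -1.5236
R = v/ω = -0.5/-2.0 = 0.2500
x' = 0.5 + 0.2500·(sin -1.5236 − sin -0.5236) = 0.3753
y' = -4 − 0.2500·(cos -1.5236 − cos -0.5236) = -3.7953

(0.3753, -3.7953, -1.5236)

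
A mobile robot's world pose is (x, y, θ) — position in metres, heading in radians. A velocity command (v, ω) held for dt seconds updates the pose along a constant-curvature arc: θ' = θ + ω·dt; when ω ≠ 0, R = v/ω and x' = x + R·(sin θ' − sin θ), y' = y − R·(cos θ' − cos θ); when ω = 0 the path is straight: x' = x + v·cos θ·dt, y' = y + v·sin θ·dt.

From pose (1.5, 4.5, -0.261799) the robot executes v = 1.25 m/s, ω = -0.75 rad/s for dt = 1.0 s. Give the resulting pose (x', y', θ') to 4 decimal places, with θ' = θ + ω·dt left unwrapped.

(2.4816, 3.7740, -1.0118)

θ' = -0.2618 + -0.75·1.0 = -1.0118
R = v/ω = 1.25/-0.75 = -1.6667
x' = 1.5 + -1.6667·(sin -1.0118 − sin -0.2618) = 2.4816
y' = 4.5 − -1.6667·(cos -1.0118 − cos -0.2618) = 3.7740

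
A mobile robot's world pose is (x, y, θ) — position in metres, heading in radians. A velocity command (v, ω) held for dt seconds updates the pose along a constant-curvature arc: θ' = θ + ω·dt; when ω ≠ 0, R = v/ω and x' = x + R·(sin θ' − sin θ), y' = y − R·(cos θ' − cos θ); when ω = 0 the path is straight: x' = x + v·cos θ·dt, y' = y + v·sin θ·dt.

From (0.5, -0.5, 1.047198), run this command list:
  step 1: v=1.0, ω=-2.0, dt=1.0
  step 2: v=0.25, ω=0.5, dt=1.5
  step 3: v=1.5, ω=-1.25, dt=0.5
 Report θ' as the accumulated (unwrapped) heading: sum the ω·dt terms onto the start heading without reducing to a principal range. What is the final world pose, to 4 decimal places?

step 1: θ'=-0.9528 (R=-0.5000) → pose (1.3405, -0.4603, -0.9528)
step 2: θ'=-0.2028 (R=0.5000) → pose (1.6473, -0.6604, -0.2028)
step 3: θ'=-0.8278 (R=-1.2000) → pose (2.2894, -1.0240, -0.8278)

(2.2894, -1.0240, -0.8278)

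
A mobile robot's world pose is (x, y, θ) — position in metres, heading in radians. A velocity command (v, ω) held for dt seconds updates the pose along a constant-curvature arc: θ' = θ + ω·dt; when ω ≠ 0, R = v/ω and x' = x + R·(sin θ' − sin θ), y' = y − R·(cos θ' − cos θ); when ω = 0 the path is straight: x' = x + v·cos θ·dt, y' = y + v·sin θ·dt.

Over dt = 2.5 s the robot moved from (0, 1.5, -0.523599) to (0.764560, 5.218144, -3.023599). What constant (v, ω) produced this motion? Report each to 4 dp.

v = -2.0000, ω = -1.0000

Δθ = -3.023599 − -0.523599 = -2.500000
ω = Δθ/dt = -2.500000/2.5 = -1.0000
R = −Δy/(cos θ' − cos θ) = 2.0000
v = R·ω = 2.0000·-1.0000 = -2.0000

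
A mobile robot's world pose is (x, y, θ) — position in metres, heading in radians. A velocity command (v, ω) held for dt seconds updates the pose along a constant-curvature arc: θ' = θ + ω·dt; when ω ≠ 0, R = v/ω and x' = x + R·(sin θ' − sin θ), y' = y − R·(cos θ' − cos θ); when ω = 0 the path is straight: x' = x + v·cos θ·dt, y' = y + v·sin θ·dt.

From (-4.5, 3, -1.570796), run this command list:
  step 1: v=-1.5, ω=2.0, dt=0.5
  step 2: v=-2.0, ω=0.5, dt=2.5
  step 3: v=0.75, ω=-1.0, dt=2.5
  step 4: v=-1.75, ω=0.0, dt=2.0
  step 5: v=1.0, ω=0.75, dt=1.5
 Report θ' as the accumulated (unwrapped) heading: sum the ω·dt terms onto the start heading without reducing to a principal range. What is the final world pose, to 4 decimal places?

step 1: θ'=-0.5708 (R=-0.7500) → pose (-4.8448, 3.6311, -0.5708)
step 2: θ'=0.6792 (R=-4.0000) → pose (-9.5187, 3.3775, 0.6792)
step 3: θ'=-1.8208 (R=-0.7500) → pose (-8.3209, 2.6084, -1.8208)
step 4: θ'=-1.8208 (straight) → pose (-7.4549, 5.9996, -1.8208)
step 5: θ'=-0.6958 (R=1.3333) → pose (-7.0177, 4.6463, -0.6958)

(-7.0177, 4.6463, -0.6958)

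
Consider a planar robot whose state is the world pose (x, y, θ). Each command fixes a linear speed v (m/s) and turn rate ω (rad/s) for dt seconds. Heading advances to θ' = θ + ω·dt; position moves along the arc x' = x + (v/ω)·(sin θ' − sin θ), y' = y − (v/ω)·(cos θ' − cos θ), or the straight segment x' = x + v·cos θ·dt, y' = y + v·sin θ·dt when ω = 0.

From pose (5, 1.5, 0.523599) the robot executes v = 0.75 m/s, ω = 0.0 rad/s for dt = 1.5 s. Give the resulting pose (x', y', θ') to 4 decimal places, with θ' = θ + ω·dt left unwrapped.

(5.9743, 2.0625, 0.5236)

θ' = 0.5236 + 0.0·1.5 = 0.5236
ω = 0 → straight: x' = 5 + 0.75·cos(0.5236)·1.5 = 5.9743
y' = 1.5 + 0.75·sin(0.5236)·1.5 = 2.0625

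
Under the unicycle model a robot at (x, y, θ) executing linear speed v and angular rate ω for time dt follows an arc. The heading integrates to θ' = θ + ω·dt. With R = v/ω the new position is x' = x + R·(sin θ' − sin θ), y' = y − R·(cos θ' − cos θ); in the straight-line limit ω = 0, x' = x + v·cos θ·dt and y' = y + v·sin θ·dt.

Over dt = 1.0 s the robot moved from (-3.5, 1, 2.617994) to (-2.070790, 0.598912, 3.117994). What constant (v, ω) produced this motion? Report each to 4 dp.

v = -1.5000, ω = 0.5000

Δθ = 3.117994 − 2.617994 = 0.500000
ω = Δθ/dt = 0.500000/1.0 = 0.5000
R = Δx/(sin θ' − sin θ) = -3.0000
v = R·ω = -3.0000·0.5000 = -1.5000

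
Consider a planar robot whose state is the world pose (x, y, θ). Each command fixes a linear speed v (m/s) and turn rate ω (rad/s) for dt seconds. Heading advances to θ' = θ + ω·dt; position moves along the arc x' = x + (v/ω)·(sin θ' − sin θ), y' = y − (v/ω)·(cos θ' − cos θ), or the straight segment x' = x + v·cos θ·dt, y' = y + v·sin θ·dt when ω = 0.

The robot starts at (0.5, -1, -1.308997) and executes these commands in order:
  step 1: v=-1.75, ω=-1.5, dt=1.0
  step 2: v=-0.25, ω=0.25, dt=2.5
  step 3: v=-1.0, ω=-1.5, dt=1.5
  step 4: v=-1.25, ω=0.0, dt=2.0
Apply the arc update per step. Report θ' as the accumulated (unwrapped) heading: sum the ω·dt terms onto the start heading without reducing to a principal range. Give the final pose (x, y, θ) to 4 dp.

(3.6105, -1.8298, -4.4340)

step 1: θ'=-2.8090 (R=1.1667) → pose (1.2460, 0.4047, -2.8090)
step 2: θ'=-2.1840 (R=-1.0000) → pose (1.7373, 0.7744, -2.1840)
step 3: θ'=-4.4340 (R=0.6667) → pose (2.9235, 0.5739, -4.4340)
step 4: θ'=-4.4340 (straight) → pose (3.6105, -1.8298, -4.4340)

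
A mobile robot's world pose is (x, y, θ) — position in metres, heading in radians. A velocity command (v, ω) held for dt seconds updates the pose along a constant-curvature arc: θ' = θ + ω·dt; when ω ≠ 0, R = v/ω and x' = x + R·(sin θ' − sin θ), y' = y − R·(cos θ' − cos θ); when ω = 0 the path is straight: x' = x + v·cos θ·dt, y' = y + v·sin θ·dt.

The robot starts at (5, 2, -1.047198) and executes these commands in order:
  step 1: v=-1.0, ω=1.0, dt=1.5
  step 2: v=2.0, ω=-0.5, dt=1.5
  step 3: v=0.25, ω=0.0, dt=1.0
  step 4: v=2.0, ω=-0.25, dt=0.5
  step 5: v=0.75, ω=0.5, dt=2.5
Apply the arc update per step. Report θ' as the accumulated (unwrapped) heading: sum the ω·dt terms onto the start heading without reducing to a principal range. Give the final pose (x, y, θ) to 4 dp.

step 1: θ'=0.4528 (R=-1.0000) → pose (3.6965, 2.3992, 0.4528)
step 2: θ'=-0.2972 (R=-4.0000) → pose (6.6178, 2.6270, -0.2972)
step 3: θ'=-0.2972 (straight) → pose (6.8568, 2.5538, -0.2972)
step 4: θ'=-0.4222 (R=-8.0000) → pose (7.7922, 2.2020, -0.4222)
step 5: θ'=0.8278 (R=1.5000) → pose (9.5116, 2.5555, 0.8278)

(9.5116, 2.5555, 0.8278)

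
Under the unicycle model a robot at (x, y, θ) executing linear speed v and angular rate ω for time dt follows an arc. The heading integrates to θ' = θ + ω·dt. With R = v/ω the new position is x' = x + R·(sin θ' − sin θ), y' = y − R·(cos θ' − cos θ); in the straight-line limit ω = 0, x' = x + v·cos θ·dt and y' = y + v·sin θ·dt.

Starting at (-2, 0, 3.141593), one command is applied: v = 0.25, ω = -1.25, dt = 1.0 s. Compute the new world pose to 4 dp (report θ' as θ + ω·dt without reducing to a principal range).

(-2.1898, 0.1369, 1.8916)

θ' = 3.1416 + -1.25·1.0 = 1.8916
R = v/ω = 0.25/-1.25 = -0.2000
x' = -2 + -0.2000·(sin 1.8916 − sin 3.1416) = -2.1898
y' = 0 − -0.2000·(cos 1.8916 − cos 3.1416) = 0.1369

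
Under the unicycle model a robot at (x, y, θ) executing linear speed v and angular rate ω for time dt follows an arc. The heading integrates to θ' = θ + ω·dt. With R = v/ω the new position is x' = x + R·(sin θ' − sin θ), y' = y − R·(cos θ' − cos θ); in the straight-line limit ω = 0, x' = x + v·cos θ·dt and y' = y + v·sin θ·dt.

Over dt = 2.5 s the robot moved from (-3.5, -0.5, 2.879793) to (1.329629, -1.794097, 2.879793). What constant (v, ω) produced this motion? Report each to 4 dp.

Δθ = 2.879793 − 2.879793 = 0.000000
ω = Δθ/dt = 0.000000/2.5 = 0.0000
ω = 0 → v = (Δx·cos θ + Δy·sin θ)/dt = -2.0000

v = -2.0000, ω = 0.0000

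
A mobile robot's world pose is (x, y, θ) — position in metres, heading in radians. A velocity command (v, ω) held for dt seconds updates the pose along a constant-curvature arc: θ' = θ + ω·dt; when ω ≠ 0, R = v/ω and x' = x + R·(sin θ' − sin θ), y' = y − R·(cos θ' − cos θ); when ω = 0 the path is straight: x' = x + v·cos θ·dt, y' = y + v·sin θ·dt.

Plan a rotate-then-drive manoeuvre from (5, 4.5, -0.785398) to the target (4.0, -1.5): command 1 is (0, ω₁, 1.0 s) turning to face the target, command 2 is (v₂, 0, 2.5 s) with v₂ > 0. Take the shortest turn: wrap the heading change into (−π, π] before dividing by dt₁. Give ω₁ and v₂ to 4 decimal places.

heading to target = atan2(-1.5−4.5, 4−5) = -1.7359
Δθ = wrap(-1.7359 − -0.7854) = -0.9505; ω₁ = Δθ/dt₁ = -0.9505
distance = √((4−5)² + (-1.5−4.5)²) = 6.0828; v₂ = distance/dt₂ = 2.4331

ω₁ = -0.9505, v₂ = 2.4331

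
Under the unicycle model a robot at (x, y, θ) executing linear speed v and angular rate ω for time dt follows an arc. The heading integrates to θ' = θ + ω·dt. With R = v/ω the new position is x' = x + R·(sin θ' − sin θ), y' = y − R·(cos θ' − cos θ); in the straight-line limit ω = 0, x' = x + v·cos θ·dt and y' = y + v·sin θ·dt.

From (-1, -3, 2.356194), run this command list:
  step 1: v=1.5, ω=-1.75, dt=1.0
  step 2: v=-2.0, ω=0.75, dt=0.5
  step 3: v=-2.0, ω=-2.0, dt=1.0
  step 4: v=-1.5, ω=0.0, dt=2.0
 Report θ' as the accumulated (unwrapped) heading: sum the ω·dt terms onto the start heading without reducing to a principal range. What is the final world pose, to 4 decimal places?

step 1: θ'=0.6062 (R=-0.8571) → pose (-0.8823, -1.6895, 0.6062)
step 2: θ'=0.9812 (R=-2.6667) → pose (-1.5794, -2.3983, 0.9812)
step 3: θ'=-1.0188 (R=1.0000) → pose (-3.2620, -2.3666, -1.0188)
step 4: θ'=-1.0188 (straight) → pose (-4.8352, 0.1878, -1.0188)

(-4.8352, 0.1878, -1.0188)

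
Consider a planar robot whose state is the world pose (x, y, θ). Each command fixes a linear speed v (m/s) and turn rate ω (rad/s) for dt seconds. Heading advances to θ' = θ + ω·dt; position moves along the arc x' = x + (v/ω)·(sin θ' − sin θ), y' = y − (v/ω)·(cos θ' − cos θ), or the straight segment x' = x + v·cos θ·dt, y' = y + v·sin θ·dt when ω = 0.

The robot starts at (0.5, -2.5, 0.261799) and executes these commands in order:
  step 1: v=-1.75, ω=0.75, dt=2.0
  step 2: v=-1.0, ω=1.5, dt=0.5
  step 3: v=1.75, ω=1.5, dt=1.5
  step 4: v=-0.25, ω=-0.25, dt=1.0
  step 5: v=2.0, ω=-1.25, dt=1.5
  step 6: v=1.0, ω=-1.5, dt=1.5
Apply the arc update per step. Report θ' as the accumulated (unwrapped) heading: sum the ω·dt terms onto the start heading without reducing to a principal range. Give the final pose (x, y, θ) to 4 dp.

step 1: θ'=1.7618 (R=-2.3333) → pose (-1.1870, -5.1968, 1.7618)
step 2: θ'=2.5118 (R=-0.6667) → pose (-0.9251, -5.6090, 2.5118)
step 3: θ'=4.7618 (R=1.1667) → pose (-2.7775, -6.6095, 4.7618)
step 4: θ'=4.5118 (R=1.0000) → pose (-2.7587, -6.3608, 4.5118)
step 5: θ'=2.6368 (R=-1.6000) → pose (-5.1004, -7.4425, 2.6368)
step 6: θ'=0.3868 (R=-0.6667) → pose (-5.0294, -6.2415, 0.3868)

(-5.0294, -6.2415, 0.3868)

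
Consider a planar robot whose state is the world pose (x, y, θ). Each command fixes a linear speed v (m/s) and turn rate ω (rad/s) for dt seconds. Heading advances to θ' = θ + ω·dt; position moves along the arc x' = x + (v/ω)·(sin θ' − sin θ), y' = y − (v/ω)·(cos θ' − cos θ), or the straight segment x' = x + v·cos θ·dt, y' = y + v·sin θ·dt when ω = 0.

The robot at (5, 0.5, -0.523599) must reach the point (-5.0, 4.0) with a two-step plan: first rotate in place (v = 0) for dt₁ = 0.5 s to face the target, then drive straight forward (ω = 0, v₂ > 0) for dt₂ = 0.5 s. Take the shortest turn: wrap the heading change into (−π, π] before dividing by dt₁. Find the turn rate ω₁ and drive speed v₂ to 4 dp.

heading to target = atan2(4−0.5, -5−5) = 2.8049
Δθ = wrap(2.8049 − -0.5236) = -2.9547; ω₁ = Δθ/dt₁ = -5.9093
distance = √((-5−5)² + (4−0.5)²) = 10.5948; v₂ = distance/dt₂ = 21.1896

ω₁ = -5.9093, v₂ = 21.1896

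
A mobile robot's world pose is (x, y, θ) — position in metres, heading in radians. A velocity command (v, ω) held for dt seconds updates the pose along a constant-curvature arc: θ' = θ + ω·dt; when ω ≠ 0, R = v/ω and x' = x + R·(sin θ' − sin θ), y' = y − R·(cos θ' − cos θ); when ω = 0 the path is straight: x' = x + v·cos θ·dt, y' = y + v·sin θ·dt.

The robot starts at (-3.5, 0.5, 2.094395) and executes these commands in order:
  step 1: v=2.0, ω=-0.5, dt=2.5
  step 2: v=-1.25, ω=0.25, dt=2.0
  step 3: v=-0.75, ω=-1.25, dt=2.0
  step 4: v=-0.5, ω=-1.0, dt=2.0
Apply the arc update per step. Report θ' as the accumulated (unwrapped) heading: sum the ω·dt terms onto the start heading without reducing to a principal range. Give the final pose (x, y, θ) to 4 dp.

(-4.8299, 3.5525, -3.1556)

step 1: θ'=0.8444 (R=-4.0000) → pose (-3.0262, 5.1567, 0.8444)
step 2: θ'=1.3444 (R=-5.0000) → pose (-4.1607, 2.9582, 1.3444)
step 3: θ'=-1.1556 (R=0.6000) → pose (-5.2944, 2.8508, -1.1556)
step 4: θ'=-3.1556 (R=0.5000) → pose (-4.8299, 3.5525, -3.1556)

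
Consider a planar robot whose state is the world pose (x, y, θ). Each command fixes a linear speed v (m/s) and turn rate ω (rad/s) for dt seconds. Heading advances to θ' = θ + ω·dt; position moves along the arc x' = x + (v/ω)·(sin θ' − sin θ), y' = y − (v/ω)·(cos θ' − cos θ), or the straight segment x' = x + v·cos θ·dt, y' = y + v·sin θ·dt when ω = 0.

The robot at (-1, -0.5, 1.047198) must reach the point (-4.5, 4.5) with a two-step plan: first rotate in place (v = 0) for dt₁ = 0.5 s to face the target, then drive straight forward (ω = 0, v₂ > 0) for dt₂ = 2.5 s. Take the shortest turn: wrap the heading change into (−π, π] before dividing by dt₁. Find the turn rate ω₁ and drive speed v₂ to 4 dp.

ω₁ = 2.2686, v₂ = 2.4413

heading to target = atan2(4.5−-0.5, -4.5−-1) = 2.1815
Δθ = wrap(2.1815 − 1.0472) = 1.1343; ω₁ = Δθ/dt₁ = 2.2686
distance = √((-4.5−-1)² + (4.5−-0.5)²) = 6.1033; v₂ = distance/dt₂ = 2.4413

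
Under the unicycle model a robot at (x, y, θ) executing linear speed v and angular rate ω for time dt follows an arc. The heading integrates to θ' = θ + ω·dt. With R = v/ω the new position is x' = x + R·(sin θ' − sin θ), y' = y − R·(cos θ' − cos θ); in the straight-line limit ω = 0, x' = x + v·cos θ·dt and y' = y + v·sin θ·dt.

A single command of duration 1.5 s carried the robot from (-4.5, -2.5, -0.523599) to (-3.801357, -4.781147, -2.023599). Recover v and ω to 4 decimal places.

v = 1.7500, ω = -1.0000

Δθ = -2.023599 − -0.523599 = -1.500000
ω = Δθ/dt = -1.500000/1.5 = -1.0000
R = −Δy/(cos θ' − cos θ) = -1.7500
v = R·ω = -1.7500·-1.0000 = 1.7500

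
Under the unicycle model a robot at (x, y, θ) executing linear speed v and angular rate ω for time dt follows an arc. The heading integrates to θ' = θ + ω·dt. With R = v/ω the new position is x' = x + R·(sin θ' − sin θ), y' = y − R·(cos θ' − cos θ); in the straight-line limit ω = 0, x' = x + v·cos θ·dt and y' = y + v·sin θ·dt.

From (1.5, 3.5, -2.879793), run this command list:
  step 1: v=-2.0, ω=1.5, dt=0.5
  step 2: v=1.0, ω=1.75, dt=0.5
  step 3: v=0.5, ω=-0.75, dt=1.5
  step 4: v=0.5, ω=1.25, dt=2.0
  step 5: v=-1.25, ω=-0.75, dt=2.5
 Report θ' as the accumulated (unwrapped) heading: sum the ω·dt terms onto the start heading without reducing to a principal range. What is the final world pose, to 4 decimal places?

step 1: θ'=-2.1298 (R=-1.3333) → pose (2.2853, 4.0808, -2.1298)
step 2: θ'=-1.2548 (R=0.5714) → pose (2.2266, 3.6002, -1.2548)
step 3: θ'=-2.3798 (R=-0.6667) → pose (2.0531, 2.9106, -2.3798)
step 4: θ'=0.1202 (R=0.4000) → pose (2.3772, 2.2240, 0.1202)
step 5: θ'=-1.7548 (R=1.6667) → pose (0.5388, 4.1836, -1.7548)

(0.5388, 4.1836, -1.7548)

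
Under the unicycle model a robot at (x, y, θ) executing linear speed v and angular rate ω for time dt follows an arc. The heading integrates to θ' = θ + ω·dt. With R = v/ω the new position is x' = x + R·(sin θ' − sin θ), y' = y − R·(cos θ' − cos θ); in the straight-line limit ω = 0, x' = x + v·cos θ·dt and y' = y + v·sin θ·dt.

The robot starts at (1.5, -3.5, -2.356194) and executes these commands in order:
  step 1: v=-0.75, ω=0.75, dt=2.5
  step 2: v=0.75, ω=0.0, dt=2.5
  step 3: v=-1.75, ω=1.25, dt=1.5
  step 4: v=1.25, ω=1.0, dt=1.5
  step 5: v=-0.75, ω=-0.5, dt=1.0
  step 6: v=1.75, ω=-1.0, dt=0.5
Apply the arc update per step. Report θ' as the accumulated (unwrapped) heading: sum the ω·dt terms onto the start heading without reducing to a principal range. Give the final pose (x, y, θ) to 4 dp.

(0.1505, -1.9637, 1.8938)

step 1: θ'=-0.4812 (R=-1.0000) → pose (1.2557, -1.9065, -0.4812)
step 2: θ'=-0.4812 (straight) → pose (2.9178, -2.7743, -0.4812)
step 3: θ'=1.3938 (R=-1.4000) → pose (0.8917, -3.7688, 1.3938)
step 4: θ'=2.8938 (R=1.2500) → pose (-0.0322, -2.3369, 2.8938)
step 5: θ'=2.3938 (R=1.5000) → pose (0.6199, -2.6913, 2.3938)
step 6: θ'=1.8938 (R=-1.7500) → pose (0.1505, -1.9637, 1.8938)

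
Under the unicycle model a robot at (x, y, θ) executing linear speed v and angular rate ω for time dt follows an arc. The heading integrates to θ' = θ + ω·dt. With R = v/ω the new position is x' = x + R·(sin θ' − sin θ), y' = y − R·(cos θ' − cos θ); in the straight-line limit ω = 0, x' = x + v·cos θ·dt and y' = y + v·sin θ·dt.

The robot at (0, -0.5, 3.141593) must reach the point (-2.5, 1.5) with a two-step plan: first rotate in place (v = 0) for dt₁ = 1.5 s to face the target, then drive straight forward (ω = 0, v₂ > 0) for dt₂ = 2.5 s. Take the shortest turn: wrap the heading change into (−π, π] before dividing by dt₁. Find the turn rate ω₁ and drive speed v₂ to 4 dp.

ω₁ = -0.4498, v₂ = 1.2806

heading to target = atan2(1.5−-0.5, -2.5−0) = 2.4669
Δθ = wrap(2.4669 − 3.1416) = -0.6747; ω₁ = Δθ/dt₁ = -0.4498
distance = √((-2.5−0)² + (1.5−-0.5)²) = 3.2016; v₂ = distance/dt₂ = 1.2806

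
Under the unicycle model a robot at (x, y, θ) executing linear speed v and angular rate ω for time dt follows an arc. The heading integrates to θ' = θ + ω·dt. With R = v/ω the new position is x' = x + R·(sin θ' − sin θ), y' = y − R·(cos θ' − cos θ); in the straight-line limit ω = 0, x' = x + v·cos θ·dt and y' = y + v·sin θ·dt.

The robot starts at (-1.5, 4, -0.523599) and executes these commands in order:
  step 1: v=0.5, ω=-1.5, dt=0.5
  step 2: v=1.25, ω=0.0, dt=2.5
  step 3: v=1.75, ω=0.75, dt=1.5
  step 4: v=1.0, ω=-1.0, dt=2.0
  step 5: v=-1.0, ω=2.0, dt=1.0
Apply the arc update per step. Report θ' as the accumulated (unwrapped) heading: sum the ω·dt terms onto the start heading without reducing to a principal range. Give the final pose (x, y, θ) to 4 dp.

(1.7976, -1.5710, -0.1486)

step 1: θ'=-1.2736 (R=-0.3333) → pose (-1.3479, 3.8089, -1.2736)
step 2: θ'=-1.2736 (straight) → pose (-0.4328, 0.8209, -1.2736)
step 3: θ'=-0.1486 (R=2.3333) → pose (1.4528, -0.8034, -0.1486)
step 4: θ'=-2.1486 (R=-1.0000) → pose (2.1424, -2.3386, -2.1486)
step 5: θ'=-0.1486 (R=-0.5000) → pose (1.7976, -1.5710, -0.1486)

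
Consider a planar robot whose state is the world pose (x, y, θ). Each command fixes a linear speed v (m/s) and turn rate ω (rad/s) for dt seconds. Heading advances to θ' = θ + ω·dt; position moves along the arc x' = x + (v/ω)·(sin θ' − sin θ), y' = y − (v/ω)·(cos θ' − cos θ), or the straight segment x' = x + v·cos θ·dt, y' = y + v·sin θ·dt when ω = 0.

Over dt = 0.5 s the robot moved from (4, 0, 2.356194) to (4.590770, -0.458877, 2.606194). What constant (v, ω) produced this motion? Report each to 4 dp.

Δθ = 2.606194 − 2.356194 = 0.250000
ω = Δθ/dt = 0.250000/0.5 = 0.5000
R = Δx/(sin θ' − sin θ) = -3.0000
v = R·ω = -3.0000·0.5000 = -1.5000

v = -1.5000, ω = 0.5000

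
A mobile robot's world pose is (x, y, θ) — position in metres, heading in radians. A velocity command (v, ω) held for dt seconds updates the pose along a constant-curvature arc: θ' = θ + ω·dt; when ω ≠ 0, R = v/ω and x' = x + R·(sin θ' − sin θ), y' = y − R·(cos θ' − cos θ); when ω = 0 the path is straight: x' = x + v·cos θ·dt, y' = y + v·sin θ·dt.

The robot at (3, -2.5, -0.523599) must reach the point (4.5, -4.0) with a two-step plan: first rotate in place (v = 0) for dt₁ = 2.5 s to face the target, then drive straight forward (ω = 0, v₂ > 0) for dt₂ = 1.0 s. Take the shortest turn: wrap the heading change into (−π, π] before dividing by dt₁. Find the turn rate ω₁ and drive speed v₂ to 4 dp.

heading to target = atan2(-4−-2.5, 4.5−3) = -0.7854
Δθ = wrap(-0.7854 − -0.5236) = -0.2618; ω₁ = Δθ/dt₁ = -0.1047
distance = √((4.5−3)² + (-4−-2.5)²) = 2.1213; v₂ = distance/dt₂ = 2.1213

ω₁ = -0.1047, v₂ = 2.1213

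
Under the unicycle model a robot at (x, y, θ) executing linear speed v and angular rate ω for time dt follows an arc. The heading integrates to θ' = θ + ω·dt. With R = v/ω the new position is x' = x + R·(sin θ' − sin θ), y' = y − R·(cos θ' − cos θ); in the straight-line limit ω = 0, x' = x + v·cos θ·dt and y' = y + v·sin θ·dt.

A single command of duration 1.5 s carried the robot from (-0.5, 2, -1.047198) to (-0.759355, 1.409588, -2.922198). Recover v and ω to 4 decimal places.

Δθ = -2.922198 − -1.047198 = -1.875000
ω = Δθ/dt = -1.875000/1.5 = -1.2500
R = −Δy/(cos θ' − cos θ) = -0.4000
v = R·ω = -0.4000·-1.2500 = 0.5000

v = 0.5000, ω = -1.2500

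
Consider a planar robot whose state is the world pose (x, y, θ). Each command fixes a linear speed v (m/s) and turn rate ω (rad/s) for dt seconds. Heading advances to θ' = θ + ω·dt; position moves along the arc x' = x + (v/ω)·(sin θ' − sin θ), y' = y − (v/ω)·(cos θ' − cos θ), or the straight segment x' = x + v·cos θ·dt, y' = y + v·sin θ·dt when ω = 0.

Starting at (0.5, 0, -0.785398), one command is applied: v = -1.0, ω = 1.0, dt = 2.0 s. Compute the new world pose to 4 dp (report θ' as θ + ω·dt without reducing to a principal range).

(-1.1443, -0.3584, 1.2146)

θ' = -0.7854 + 1.0·2.0 = 1.2146
R = v/ω = -1.0/1.0 = -1.0000
x' = 0.5 + -1.0000·(sin 1.2146 − sin -0.7854) = -1.1443
y' = 0 − -1.0000·(cos 1.2146 − cos -0.7854) = -0.3584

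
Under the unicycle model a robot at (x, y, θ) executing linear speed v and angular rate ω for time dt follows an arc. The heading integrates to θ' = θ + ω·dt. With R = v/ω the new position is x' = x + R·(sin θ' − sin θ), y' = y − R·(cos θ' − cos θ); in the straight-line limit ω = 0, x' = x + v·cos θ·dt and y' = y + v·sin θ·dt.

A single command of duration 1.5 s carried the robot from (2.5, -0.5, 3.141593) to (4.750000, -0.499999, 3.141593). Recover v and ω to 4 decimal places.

v = -1.5000, ω = 0.0000

Δθ = 3.141593 − 3.141593 = 0.000000
ω = Δθ/dt = 0.000000/1.5 = 0.0000
ω = 0 → v = (Δx·cos θ + Δy·sin θ)/dt = -1.5000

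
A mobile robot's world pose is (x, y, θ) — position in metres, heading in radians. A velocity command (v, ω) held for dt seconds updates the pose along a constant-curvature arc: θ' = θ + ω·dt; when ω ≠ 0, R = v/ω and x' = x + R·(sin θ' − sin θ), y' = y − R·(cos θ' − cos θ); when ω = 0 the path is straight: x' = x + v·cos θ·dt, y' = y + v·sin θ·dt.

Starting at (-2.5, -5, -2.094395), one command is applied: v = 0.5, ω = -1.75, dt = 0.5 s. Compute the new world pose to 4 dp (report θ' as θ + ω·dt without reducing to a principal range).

(-2.6985, -5.1386, -2.9694)

θ' = -2.0944 + -1.75·0.5 = -2.9694
R = v/ω = 0.5/-1.75 = -0.2857
x' = -2.5 + -0.2857·(sin -2.9694 − sin -2.0944) = -2.6985
y' = -5 − -0.2857·(cos -2.9694 − cos -2.0944) = -5.1386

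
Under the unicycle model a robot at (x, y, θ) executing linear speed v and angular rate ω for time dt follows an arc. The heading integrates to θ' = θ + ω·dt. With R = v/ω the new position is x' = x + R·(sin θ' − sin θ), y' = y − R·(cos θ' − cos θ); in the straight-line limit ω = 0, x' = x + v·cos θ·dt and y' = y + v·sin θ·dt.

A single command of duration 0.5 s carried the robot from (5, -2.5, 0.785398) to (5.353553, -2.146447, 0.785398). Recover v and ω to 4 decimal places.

Δθ = 0.785398 − 0.785398 = 0.000000
ω = Δθ/dt = 0.000000/0.5 = 0.0000
ω = 0 → v = (Δx·cos θ + Δy·sin θ)/dt = 1.0000

v = 1.0000, ω = 0.0000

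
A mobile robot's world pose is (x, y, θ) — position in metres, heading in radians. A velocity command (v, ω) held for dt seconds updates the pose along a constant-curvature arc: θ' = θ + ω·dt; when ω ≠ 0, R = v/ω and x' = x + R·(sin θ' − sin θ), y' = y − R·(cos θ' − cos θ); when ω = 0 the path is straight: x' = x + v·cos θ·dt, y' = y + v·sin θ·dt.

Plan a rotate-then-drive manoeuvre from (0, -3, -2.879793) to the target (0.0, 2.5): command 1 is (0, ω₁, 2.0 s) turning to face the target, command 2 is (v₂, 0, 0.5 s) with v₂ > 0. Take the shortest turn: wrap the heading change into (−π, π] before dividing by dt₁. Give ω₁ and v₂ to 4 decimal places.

ω₁ = -0.9163, v₂ = 11.0000

heading to target = atan2(2.5−-3, 0−0) = 1.5708
Δθ = wrap(1.5708 − -2.8798) = -1.8326; ω₁ = Δθ/dt₁ = -0.9163
distance = √((0−0)² + (2.5−-3)²) = 5.5000; v₂ = distance/dt₂ = 11.0000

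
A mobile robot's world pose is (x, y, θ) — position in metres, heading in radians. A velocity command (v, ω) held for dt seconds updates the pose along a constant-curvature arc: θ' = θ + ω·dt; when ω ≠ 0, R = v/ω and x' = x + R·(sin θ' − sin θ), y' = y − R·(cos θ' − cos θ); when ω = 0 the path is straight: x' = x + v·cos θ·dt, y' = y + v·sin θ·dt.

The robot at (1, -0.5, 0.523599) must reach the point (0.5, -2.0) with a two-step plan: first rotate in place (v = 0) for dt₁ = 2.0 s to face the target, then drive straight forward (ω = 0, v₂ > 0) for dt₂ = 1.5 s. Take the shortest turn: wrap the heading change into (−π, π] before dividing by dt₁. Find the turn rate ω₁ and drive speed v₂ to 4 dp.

heading to target = atan2(-2−-0.5, 0.5−1) = -1.8925
Δθ = wrap(-1.8925 − 0.5236) = -2.4161; ω₁ = Δθ/dt₁ = -1.2081
distance = √((0.5−1)² + (-2−-0.5)²) = 1.5811; v₂ = distance/dt₂ = 1.0541

ω₁ = -1.2081, v₂ = 1.0541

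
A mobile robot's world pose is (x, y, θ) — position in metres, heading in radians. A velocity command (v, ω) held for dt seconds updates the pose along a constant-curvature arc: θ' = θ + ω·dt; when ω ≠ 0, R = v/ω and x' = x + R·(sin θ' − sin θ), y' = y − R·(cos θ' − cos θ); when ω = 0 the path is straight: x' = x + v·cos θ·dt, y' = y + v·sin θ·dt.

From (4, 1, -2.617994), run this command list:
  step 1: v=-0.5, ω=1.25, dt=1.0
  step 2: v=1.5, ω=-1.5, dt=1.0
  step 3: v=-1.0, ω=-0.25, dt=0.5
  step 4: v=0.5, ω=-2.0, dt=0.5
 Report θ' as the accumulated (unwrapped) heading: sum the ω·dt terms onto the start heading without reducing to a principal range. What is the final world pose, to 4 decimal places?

(3.7460, 0.4500, -3.9930)

step 1: θ'=-1.3680 (R=-0.4000) → pose (4.1918, 1.4270, -1.3680)
step 2: θ'=-2.8680 (R=-1.0000) → pose (3.4825, 0.2628, -2.8680)
step 3: θ'=-2.9930 (R=4.0000) → pose (3.9711, 0.3675, -2.9930)
step 4: θ'=-3.9930 (R=-0.2500) → pose (3.7460, 0.4500, -3.9930)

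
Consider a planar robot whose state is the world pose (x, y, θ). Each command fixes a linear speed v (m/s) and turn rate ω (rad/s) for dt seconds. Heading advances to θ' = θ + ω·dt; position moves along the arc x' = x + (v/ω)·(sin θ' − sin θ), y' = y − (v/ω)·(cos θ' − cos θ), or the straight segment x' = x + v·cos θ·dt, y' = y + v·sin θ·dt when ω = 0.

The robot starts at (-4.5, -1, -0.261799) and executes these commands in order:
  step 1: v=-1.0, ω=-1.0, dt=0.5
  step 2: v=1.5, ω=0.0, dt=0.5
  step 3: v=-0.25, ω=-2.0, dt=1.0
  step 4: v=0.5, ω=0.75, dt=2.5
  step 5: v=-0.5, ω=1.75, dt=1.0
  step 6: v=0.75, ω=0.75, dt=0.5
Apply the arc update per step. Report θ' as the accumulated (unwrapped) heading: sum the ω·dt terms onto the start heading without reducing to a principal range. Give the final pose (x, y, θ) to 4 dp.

step 1: θ'=-0.7618 (R=1.0000) → pose (-4.9314, -0.7577, -0.7618)
step 2: θ'=-0.7618 (straight) → pose (-4.3887, -1.2753, -0.7618)
step 3: θ'=-2.7618 (R=0.1250) → pose (-4.3488, -1.0688, -2.7618)
step 4: θ'=-0.8868 (R=0.6667) → pose (-4.6183, -2.1092, -0.8868)
step 5: θ'=0.8632 (R=-0.2857) → pose (-5.0569, -2.1040, 0.8632)
step 6: θ'=1.2382 (R=1.0000) → pose (-4.8716, -1.7805, 1.2382)

(-4.8716, -1.7805, 1.2382)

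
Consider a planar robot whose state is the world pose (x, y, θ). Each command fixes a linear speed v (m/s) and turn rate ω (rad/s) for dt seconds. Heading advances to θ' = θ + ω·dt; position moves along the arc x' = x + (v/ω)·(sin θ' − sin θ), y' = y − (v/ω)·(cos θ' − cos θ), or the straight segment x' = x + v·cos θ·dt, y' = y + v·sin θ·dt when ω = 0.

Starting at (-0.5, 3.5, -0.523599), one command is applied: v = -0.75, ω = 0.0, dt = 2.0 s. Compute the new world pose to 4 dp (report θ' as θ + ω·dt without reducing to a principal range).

(-1.7990, 4.2500, -0.5236)

θ' = -0.5236 + 0.0·2.0 = -0.5236
ω = 0 → straight: x' = -0.5 + -0.75·cos(-0.5236)·2.0 = -1.7990
y' = 3.5 + -0.75·sin(-0.5236)·2.0 = 4.2500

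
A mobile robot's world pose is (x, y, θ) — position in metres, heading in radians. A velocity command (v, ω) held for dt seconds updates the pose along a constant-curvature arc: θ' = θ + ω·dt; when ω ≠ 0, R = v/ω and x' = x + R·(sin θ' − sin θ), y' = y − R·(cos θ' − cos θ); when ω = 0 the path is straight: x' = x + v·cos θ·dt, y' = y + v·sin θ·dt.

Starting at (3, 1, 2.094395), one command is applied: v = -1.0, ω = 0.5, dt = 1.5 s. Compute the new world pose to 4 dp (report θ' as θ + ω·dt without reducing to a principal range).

θ' = 2.0944 + 0.5·1.5 = 2.8444
R = v/ω = -1.0/0.5 = -2.0000
x' = 3 + -2.0000·(sin 2.8444 − sin 2.0944) = 4.1464
y' = 1 − -2.0000·(cos 2.8444 − cos 2.0944) = 0.0877

(4.1464, 0.0877, 2.8444)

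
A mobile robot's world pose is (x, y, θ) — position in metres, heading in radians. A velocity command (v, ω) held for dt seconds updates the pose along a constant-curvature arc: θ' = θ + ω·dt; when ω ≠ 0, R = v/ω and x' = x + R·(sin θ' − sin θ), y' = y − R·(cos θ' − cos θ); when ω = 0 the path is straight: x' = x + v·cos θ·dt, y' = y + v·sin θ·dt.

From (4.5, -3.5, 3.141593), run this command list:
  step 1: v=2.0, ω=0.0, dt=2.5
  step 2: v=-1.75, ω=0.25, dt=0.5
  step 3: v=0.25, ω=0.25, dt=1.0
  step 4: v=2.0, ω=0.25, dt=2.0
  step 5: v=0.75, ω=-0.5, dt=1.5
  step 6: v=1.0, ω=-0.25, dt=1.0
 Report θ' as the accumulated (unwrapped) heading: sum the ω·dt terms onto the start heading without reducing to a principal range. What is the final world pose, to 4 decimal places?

(-5.0407, -6.3500, 3.0166)

step 1: θ'=3.1416 (straight) → pose (-0.5000, -3.5000, 3.1416)
step 2: θ'=3.2666 (R=-7.0000) → pose (0.3727, -3.4454, 3.2666)
step 3: θ'=3.5166 (R=1.0000) → pose (0.1311, -3.5071, 3.5166)
step 4: θ'=4.0166 (R=8.0000) → pose (-3.0790, -5.8232, 4.0166)
step 5: θ'=3.2666 (R=-1.5000) → pose (-4.0433, -6.3500, 3.2666)
step 6: θ'=3.0166 (R=-4.0000) → pose (-5.0407, -6.3500, 3.0166)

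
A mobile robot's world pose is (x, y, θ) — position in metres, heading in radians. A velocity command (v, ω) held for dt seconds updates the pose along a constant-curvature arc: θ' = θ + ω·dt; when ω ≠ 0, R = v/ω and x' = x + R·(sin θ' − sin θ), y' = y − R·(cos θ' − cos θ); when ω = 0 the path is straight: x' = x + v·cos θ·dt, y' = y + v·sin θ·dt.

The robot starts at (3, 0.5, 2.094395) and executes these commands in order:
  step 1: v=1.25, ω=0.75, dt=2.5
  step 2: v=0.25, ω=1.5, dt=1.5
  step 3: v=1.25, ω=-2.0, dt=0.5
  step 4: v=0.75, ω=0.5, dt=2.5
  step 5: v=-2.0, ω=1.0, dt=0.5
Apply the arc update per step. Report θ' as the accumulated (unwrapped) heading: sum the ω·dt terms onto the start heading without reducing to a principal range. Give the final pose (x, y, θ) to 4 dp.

(1.6399, -0.9690, 6.9694)

step 1: θ'=3.9694 (R=1.6667) → pose (0.3292, 0.7942, 3.9694)
step 2: θ'=6.2194 (R=0.1667) → pose (0.4413, 0.5151, 6.2194)
step 3: θ'=5.2194 (R=-0.6250) → pose (0.9479, 0.1948, 5.2194)
step 4: θ'=6.4694 (R=1.5000) → pose (2.5369, -0.5509, 6.4694)
step 5: θ'=6.9694 (R=-2.0000) → pose (1.6399, -0.9690, 6.9694)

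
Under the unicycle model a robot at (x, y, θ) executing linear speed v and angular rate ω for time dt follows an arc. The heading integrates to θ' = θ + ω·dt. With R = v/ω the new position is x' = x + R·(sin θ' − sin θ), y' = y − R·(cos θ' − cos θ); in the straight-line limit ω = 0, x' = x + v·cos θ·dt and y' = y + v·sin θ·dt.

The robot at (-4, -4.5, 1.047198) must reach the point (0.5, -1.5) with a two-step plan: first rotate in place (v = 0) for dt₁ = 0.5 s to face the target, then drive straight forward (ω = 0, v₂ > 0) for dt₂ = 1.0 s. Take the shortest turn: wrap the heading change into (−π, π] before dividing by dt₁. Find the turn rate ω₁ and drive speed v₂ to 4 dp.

heading to target = atan2(-1.5−-4.5, 0.5−-4) = 0.5880
Δθ = wrap(0.5880 − 1.0472) = -0.4592; ω₁ = Δθ/dt₁ = -0.9184
distance = √((0.5−-4)² + (-1.5−-4.5)²) = 5.4083; v₂ = distance/dt₂ = 5.4083

ω₁ = -0.9184, v₂ = 5.4083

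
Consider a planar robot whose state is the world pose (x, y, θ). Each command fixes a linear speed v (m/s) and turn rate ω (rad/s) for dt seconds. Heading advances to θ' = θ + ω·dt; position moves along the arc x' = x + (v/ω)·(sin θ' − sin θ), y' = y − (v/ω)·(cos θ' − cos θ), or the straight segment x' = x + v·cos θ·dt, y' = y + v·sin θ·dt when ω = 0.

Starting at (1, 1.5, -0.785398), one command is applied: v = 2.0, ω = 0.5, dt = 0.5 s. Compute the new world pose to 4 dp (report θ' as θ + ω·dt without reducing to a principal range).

θ' = -0.7854 + 0.5·0.5 = -0.5354
R = v/ω = 2.0/0.5 = 4.0000
x' = 1 + 4.0000·(sin -0.5354 − sin -0.7854) = 1.7877
y' = 1.5 − 4.0000·(cos -0.5354 − cos -0.7854) = 0.8882

(1.7877, 0.8882, -0.5354)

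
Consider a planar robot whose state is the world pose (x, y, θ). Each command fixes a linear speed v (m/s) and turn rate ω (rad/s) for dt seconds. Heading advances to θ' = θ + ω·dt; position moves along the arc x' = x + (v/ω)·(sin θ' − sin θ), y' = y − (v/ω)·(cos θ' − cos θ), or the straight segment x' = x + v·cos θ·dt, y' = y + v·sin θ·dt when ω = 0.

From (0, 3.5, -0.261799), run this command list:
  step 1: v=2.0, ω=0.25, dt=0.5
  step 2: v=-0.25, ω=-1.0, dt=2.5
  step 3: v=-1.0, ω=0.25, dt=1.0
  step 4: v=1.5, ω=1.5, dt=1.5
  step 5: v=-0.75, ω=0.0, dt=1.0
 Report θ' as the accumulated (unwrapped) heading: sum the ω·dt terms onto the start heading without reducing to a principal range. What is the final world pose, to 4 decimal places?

(1.5046, 2.7393, -0.1368)

step 1: θ'=-0.1368 (R=8.0000) → pose (0.9796, 3.3021, -0.1368)
step 2: θ'=-2.6368 (R=0.2500) → pose (0.8928, 3.7686, -2.6368)
step 3: θ'=-2.3868 (R=-4.0000) → pose (1.6988, 4.3561, -2.3868)
step 4: θ'=-0.1368 (R=1.0000) → pose (2.2476, 2.6370, -0.1368)
step 5: θ'=-0.1368 (straight) → pose (1.5046, 2.7393, -0.1368)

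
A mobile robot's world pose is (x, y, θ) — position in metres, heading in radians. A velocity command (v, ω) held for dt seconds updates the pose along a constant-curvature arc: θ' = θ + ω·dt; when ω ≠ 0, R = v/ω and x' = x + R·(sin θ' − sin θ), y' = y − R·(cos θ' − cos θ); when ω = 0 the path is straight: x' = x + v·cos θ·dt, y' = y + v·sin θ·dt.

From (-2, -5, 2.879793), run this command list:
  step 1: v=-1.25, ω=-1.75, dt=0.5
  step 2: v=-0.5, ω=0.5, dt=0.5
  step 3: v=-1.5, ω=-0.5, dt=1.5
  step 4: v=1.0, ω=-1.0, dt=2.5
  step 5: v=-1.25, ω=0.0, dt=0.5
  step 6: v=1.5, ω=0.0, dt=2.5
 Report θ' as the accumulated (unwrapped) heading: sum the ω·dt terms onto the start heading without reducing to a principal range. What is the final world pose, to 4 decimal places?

(2.8015, -9.8376, -0.9952)

step 1: θ'=2.0048 (R=0.7143) → pose (-1.5368, -5.3896, 2.0048)
step 2: θ'=2.2548 (R=-1.0000) → pose (-1.4046, -5.6010, 2.2548)
step 3: θ'=1.5048 (R=3.0000) → pose (-0.7363, -7.6945, 1.5048)
step 4: θ'=-0.9952 (R=-1.0000) → pose (1.1004, -7.2162, -0.9952)
step 5: θ'=-0.9952 (straight) → pose (0.7602, -6.6919, -0.9952)
step 6: θ'=-0.9952 (straight) → pose (2.8015, -9.8376, -0.9952)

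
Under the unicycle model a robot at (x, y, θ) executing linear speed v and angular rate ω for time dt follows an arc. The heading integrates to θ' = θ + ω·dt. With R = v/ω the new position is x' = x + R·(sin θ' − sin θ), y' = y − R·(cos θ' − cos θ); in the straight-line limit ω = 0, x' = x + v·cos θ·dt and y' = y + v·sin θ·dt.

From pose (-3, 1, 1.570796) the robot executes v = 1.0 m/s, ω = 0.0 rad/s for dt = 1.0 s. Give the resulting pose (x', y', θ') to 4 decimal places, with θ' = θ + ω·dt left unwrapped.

θ' = 1.5708 + 0.0·1.0 = 1.5708
ω = 0 → straight: x' = -3 + 1.0·cos(1.5708)·1.0 = -3.0000
y' = 1 + 1.0·sin(1.5708)·1.0 = 2.0000

(-3.0000, 2.0000, 1.5708)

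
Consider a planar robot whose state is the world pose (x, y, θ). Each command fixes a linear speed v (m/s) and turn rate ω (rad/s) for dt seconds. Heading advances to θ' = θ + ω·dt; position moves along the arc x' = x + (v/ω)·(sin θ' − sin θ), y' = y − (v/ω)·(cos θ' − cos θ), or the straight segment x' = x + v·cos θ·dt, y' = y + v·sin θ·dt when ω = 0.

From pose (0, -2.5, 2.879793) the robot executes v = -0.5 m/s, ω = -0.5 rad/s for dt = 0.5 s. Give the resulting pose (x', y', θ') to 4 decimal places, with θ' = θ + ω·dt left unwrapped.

θ' = 2.8798 + -0.5·0.5 = 2.6298
R = v/ω = -0.5/-0.5 = 1.0000
x' = 0 + 1.0000·(sin 2.6298 − sin 2.8798) = 0.2309
y' = -2.5 − 1.0000·(cos 2.6298 − cos 2.8798) = -2.5941

(0.2309, -2.5941, 2.6298)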